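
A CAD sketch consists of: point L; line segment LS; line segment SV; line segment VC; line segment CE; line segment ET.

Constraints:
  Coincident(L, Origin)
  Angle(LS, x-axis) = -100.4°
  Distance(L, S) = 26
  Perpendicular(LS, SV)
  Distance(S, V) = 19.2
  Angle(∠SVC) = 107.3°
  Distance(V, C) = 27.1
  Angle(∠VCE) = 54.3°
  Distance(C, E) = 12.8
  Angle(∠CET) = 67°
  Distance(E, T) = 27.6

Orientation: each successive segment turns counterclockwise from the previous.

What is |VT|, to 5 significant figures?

14.211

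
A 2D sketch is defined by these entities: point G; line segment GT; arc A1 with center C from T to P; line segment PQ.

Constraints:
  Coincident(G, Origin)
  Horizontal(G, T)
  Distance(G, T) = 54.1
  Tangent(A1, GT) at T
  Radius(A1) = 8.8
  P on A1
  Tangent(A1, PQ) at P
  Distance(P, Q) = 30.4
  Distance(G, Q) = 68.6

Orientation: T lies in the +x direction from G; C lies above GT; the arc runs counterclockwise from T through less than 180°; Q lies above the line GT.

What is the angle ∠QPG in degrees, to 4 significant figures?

86.12°

Checks: |CP| = 8.800 ✓; ∠(CP, PQ) = 90.00° ✓; |PQ| = 30.40 ✓; |GQ| = 68.60 ✓.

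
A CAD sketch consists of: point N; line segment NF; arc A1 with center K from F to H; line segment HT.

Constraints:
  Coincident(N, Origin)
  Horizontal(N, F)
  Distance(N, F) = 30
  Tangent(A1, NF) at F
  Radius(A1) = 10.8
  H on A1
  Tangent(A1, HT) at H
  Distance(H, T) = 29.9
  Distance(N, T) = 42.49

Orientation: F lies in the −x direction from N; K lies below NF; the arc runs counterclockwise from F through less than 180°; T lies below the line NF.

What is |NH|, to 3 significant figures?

41.9

Checks: N.y = 0.00, F.y = 0.00 ✓; ∠(KF, FN) = 90.00° ✓; |KH| = 10.80 ✓; ∠(KH, HT) = 90.00° ✓; |HT| = 29.90 ✓; |NT| = 42.49 ✓.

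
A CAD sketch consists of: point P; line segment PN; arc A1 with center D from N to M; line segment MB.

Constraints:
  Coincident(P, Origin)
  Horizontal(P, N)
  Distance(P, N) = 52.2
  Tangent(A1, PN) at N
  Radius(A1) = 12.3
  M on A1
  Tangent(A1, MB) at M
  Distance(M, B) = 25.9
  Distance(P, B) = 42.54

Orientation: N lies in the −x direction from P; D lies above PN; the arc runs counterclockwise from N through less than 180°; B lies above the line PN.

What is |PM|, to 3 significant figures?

41.7

P is at the origin; PN is horizontal with |PN| = 52.2 and N on the −x side, so N = (-52.2, 0.00). The tangent condition forces DN to be normal to PN, so D = N + (0, 12.3) = (-52.2, 12.3). Since DM ⟂ MB (tangency), |DB| = √(12.3² + 25.9²) = 28.7 regardless of where M sits on A1. So B lies on both circle(P, 42.54) and circle(D, 28.7); the above-PN intersection is B = (-29.9, 30.3). M is the foot of the tangent from B: M = (-41.1, 6.96).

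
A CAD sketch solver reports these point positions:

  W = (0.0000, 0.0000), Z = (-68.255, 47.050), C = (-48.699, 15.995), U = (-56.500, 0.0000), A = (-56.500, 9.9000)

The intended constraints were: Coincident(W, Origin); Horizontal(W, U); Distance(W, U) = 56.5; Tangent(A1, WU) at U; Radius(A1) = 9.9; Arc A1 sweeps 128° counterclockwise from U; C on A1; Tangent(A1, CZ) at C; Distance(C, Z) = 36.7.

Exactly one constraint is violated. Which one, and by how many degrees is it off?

Tangent(A1, CZ) at C — off by 5.80°.

W = (0.00, 0.00) ✓; W.y = 0.00, U.y = 0.00 ✓; |WU| = 56.50 ✓; ∠(AU, UW) = 90.00° ✓; |AU| = 9.900 ✓; bearing(A→C) − bearing(A→U) = 128.0° ✓; |AC| = 9.900 ✓; ∠(AC, CZ) = 95.80° ✗; |CZ| = 36.70 ✓.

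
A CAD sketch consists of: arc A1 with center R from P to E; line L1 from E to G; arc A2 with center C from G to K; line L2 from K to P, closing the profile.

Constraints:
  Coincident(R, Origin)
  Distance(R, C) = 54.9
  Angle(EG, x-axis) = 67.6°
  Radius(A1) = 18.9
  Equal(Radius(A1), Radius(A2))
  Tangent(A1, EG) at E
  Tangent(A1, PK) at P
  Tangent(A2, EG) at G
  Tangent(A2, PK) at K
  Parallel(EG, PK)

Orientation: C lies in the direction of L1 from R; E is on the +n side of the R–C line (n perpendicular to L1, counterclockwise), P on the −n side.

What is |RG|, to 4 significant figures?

58.06

Tangency of A1 to both parallel lines with radius 18.9 puts E and P at R ± 18.9·n: E = (-17.47, 7.202), P = (17.47, -7.202). Equal radii place G and K the same way about C: G = C + 18.9·n = (3.447, 57.96), K = C − 18.9·n = (38.39, 43.56). Then |RG| = |G − R| = 58.06.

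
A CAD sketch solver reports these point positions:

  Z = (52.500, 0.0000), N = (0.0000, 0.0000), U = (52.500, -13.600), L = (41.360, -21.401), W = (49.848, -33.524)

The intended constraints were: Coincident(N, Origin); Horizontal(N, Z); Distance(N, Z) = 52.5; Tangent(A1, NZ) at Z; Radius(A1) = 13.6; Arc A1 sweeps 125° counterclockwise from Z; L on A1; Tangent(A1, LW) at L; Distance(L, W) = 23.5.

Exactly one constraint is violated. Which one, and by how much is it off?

Distance(L, W) = 23.5 — off by 8.70.

N = (0.00, 0.00) ✓; N.y = 0.00, Z.y = 0.00 ✓; |NZ| = 52.50 ✓; ∠(UZ, ZN) = 90.00° ✓; |UZ| = 13.60 ✓; bearing(U→L) − bearing(U→Z) = 125.0° ✓; |UL| = 13.60 ✓; ∠(UL, LW) = 90.00° ✓; |LW| = 14.80 ✗.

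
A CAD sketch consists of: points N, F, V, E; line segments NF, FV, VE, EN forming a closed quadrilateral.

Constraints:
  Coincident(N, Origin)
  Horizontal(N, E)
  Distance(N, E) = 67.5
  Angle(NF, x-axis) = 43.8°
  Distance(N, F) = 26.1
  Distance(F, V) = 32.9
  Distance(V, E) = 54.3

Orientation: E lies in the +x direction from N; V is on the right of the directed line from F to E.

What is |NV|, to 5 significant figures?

21.106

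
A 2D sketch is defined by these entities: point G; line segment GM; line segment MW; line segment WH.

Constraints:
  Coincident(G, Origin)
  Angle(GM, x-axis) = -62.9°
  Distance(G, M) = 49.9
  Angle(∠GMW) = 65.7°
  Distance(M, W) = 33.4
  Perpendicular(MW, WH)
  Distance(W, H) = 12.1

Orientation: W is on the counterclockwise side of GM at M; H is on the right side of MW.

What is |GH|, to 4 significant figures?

59.00

G is at the origin; GM runs at -62.9° with length 49.9, so M = 49.9·(cos -62.9°, sin -62.9°) = (22.73, -44.42). ∠GMW = 65.7°, so MW runs at -62.9° + (180° − 65.7°) = 51.40° from the x-axis; with |MW| = 33.4, W = M + 33.4·(cos 51.40°, sin 51.40°) = (43.57, -18.32). MW ⟂ WH; with |WH| = 12.1 on the right of MW, H = W + 12.1·(0.7815, -0.6239) = (53.03, -25.87). Then |GH| = |H − G| = 59.00.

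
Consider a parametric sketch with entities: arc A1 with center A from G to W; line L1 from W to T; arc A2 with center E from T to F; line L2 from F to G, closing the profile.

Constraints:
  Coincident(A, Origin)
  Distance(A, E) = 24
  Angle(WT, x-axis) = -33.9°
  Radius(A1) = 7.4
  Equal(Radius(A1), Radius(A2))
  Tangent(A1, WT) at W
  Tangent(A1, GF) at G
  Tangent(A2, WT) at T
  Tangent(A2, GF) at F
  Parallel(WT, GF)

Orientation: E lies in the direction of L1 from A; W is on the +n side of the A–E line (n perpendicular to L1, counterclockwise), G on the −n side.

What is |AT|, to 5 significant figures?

25.115

The slot axis is L1's direction at -33.9°, so u = (cos -33.9°, sin -33.9°) = (0.83001, -0.55775) and n = (−sin -33.9°, cos -33.9°) = (0.55775, 0.83001). A is at the origin and E lies 24.0 along u from A, so E = 24.0·u = (19.920, -13.386). Tangency of A1 to both parallel lines with radius 7.4 puts W and G at A ± 7.4·n: W = (4.1273, 6.1421), G = (-4.1273, -6.1421). Equal radii place T and F the same way about E: T = E + 7.4·n = (24.048, -7.2438), F = E − 7.4·n = (15.793, -19.528). Then |AT| = |T − A| = 25.115.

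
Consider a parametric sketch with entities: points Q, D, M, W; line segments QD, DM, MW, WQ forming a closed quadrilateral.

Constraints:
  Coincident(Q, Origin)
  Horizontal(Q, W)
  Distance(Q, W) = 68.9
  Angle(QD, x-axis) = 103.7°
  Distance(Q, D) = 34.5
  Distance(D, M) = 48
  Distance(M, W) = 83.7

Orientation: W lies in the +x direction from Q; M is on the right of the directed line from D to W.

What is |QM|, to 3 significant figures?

19.6

Q is at the origin; QW is horizontal with |QW| = 68.9 and W in +x, so W = (68.9, 0). QD runs at 103.7° with |QD| = 34.5, so D = (-8.17, 33.5). M is determined by |DM| = 48.0 and |MW| = 83.7 together: it lies at the intersection of circle(D, 48.0) and circle(W, 83.7). With |DW| = 84.0, the foot of the radical line on DW is 14.1 from D and the perpendicular offset is √(48.0² − 14.1²) = 45.9. Taking the right-of-DW solution: M = (-13.6, -14.2).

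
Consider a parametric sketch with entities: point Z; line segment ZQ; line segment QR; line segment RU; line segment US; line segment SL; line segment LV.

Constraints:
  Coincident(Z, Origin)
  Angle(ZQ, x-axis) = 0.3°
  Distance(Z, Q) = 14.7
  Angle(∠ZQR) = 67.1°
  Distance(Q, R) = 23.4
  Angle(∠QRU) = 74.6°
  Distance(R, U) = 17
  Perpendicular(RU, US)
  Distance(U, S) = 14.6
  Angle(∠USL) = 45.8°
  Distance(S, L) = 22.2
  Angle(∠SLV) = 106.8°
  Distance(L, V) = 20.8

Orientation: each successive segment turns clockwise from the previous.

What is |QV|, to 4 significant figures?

42.14

Z is at the origin; ZQ runs at 0.3° with length 14.7, so Q = (14.70, 0.07697). ∠ZQR = 67.1° gives QR at -112.6° from the x-axis; with |QR| = 23.4, R = (5.707, -21.53). ∠QRU = 74.6° gives RU at 142.0° from the x-axis; with |RU| = 17.0, U = (-7.689, -11.06). RU ⟂ US, so US runs at 52.00°; with |US| = 14.6, S = (1.300, 0.4451). ∠USL = 45.8° gives SL at -82.20° from the x-axis; with |SL| = 22.2, L = (4.313, -21.55). ∠SLV = 106.8° gives LV at -155.4° from the x-axis; with |LV| = 20.8, V = (-14.60, -30.21). Then |QV| = |V − Q| = 42.14.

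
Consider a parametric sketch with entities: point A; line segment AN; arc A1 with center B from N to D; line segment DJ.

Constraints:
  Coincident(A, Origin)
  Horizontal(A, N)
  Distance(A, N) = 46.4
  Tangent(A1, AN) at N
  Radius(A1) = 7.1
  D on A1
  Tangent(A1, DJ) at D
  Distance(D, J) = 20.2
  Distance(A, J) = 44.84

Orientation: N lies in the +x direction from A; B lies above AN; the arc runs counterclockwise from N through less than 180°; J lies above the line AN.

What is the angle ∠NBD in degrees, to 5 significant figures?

136.97°

A is at the origin; A and N share the same y with |AN| = 46.4 and N on the +x side, so N = (46.400, 0.0000). The tangent condition forces BN to be normal to AN, so B = N + (0, 7.1) = (46.400, 7.1000). Since BD ⟂ DJ (tangency), |BJ| = √(7.1² + 20.2²) = 21.411 regardless of where D sits on A1. So J lies on both circle(A, 44.84) and circle(B, 21.411); the above-AN intersection is J = (36.479, 26.074). D is the foot of the tangent from J: D = (51.245, 12.290).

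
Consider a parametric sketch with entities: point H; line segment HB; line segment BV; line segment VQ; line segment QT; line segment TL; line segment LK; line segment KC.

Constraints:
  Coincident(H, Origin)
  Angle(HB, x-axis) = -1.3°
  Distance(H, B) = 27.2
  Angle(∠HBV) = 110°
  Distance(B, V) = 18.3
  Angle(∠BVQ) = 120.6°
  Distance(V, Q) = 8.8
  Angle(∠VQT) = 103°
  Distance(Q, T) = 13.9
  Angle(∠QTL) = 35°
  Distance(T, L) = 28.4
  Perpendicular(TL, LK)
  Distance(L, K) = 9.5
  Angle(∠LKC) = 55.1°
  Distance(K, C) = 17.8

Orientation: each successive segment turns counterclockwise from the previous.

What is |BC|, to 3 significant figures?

15.2

H is at the origin; HB runs at -1.3° with length 27.2, so B = (27.2, -0.617). ∠HBV = 110.0° gives BV at 68.7° from the x-axis; with |BV| = 18.3, V = (33.8, 16.4). ∠BVQ = 120.6° gives VQ at 128° from the x-axis; with |VQ| = 8.8, Q = (28.4, 23.4). ∠VQT = 103.0° gives QT at -155° from the x-axis; with |QT| = 13.9, T = (15.8, 17.5). ∠QTL = 35.0° gives TL at -9.90° from the x-axis; with |TL| = 28.4, L = (43.8, 12.6). TL is perpendicular to LK, so LK runs at 80.1°; with |LK| = 9.5, K = (45.4, 21.9). ∠LKC = 55.1° gives KC at -155° from the x-axis; with |KC| = 17.8, C = (29.3, 14.4). Then |BC| = |C − B| = 15.2.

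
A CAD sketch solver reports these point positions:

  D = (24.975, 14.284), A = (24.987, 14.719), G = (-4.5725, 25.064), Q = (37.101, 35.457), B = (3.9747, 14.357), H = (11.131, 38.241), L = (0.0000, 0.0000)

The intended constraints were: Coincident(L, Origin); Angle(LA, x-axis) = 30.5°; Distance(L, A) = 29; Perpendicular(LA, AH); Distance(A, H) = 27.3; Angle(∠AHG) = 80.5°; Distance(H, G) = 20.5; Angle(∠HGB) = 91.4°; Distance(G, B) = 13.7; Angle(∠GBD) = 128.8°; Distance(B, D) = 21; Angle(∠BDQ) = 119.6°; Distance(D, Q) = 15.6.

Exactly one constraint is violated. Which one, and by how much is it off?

Distance(D, Q) = 15.6 — off by 8.80.

L = (0.00, 0.00) ✓; LA at 30.50° ✓; |LA| = 29.00 ✓; ∠(LA, AH) = 90.00° ✓; |AH| = 27.30 ✓; ∠AHG = 80.50° ✓; |HG| = 20.50 ✓; ∠HGB = 91.40° ✓; |GB| = 13.70 ✓; ∠GBD = 128.8° ✓; |BD| = 21.00 ✓; ∠BDQ = 119.6° ✓; |DQ| = 24.40 ✗.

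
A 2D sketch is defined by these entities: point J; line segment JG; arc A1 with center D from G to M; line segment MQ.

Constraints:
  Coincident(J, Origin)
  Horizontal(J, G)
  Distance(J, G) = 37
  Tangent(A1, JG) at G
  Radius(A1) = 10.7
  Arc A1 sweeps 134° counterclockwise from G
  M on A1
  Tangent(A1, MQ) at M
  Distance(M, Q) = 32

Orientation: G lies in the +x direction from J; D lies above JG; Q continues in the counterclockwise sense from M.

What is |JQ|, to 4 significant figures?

46.89

On A1, G sits at bearing -90° from D; a 134° counterclockwise sweep puts M at bearing 44°, so M = D + 10.7·(cos 44°, sin 44°) = (44.70, 18.13). Tangency of A1 to MQ means the radius DM is perpendicular to MQ, so MQ runs along (−sin 44°, cos 44°); with |MQ| = 32.0, Q = (22.47, 41.15). Then |JQ| = |Q − J| = 46.89.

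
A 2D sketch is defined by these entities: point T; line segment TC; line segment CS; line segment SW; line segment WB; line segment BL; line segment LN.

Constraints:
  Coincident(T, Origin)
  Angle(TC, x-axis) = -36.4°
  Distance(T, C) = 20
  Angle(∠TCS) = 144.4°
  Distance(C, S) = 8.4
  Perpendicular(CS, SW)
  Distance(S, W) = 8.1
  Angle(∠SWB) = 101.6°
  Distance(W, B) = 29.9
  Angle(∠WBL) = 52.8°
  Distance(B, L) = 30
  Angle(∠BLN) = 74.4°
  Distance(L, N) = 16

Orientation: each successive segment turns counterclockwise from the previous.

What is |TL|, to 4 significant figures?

25.96

T is at the origin; TC runs at -36.4° with length 20.0, so C = (16.10, -11.87). ∠TCS = 144.4° gives CS at -0.8000° from the x-axis; with |CS| = 8.4, S = (24.50, -11.99). CS ⟂ SW, so SW runs at 89.20°; with |SW| = 8.1, W = (24.61, -3.886). ∠SWB = 101.6° gives WB at 167.6° from the x-axis; with |WB| = 29.9, B = (-4.592, 2.534). ∠WBL = 52.8° gives BL at -65.20° from the x-axis; with |BL| = 30.0, L = (7.991, -24.70). Then |TL| = |L − T| = 25.96.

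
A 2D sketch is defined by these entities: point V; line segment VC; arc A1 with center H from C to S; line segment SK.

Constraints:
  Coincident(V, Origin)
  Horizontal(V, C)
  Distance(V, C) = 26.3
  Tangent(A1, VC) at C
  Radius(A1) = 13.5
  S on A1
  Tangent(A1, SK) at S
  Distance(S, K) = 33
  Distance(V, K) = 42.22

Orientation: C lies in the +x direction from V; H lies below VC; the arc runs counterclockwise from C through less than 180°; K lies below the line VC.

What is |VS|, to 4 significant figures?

16.63

Checks: |HS| = 13.50 ✓; ∠(HS, SK) = 90.00° ✓; |SK| = 33.00 ✓; |VK| = 42.22 ✓.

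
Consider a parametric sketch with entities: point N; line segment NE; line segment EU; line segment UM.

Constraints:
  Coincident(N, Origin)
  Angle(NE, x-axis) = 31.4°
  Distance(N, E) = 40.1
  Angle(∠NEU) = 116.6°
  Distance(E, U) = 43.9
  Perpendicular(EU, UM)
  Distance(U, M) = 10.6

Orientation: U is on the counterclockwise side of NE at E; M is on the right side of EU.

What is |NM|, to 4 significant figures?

77.36

∠NEU = 116.6°, so EU runs at 31.4° + (180° − 116.6°) = 94.80° from the x-axis; with |EU| = 43.9, U = E + 43.9·(cos 94.80°, sin 94.80°) = (30.55, 64.64). EU is perpendicular to UM; with |UM| = 10.6 on the right of EU, M = U + 10.6·(0.9965, 0.08368) = (41.12, 65.53). Then |NM| = |M − N| = 77.36.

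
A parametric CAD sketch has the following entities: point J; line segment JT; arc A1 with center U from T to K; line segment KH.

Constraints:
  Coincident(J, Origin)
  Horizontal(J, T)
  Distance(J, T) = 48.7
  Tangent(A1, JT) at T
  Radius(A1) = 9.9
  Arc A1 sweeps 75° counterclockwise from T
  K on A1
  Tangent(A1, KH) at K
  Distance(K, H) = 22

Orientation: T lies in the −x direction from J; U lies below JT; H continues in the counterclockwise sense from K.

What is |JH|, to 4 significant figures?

70.06

J is at the origin; J and T share the same y with |JT| = 48.7 and T on the −x side, so T = (-48.70, 0.000). Since A1 is tangent to JT there, UT ⟂ JT, so U = T + (0, -9.9) = (-48.70, -9.900). On A1, T sits at bearing 90° from U; a 75° counterclockwise sweep puts K at bearing 165°, so K = U + 9.9·(cos 165°, sin 165°) = (-58.26, -7.338). A1 meets KH tangentially, so UK is at right angles to KH, so KH runs along (−sin 165°, cos 165°); with |KH| = 22.0, H = (-63.96, -28.59). Then |JH| = |H − J| = 70.06.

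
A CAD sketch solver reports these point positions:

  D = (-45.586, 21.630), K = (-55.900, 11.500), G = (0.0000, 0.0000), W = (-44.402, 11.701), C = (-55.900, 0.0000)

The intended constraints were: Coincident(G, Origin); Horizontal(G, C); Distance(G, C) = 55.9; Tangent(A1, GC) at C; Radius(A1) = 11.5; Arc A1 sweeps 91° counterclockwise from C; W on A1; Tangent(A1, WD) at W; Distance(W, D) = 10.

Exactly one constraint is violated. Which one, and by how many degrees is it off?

Tangent(A1, WD) at W — off by 5.80°.

G = (0.00, 0.00) ✓; G.y = 0.00, C.y = 0.00 ✓; |GC| = 55.90 ✓; ∠(KC, CG) = 90.00° ✓; |KC| = 11.50 ✓; bearing(K→W) − bearing(K→C) = 91.00° ✓; |KW| = 11.50 ✓; ∠(KW, WD) = 84.20° ✗; |WD| = 9.999 ✓.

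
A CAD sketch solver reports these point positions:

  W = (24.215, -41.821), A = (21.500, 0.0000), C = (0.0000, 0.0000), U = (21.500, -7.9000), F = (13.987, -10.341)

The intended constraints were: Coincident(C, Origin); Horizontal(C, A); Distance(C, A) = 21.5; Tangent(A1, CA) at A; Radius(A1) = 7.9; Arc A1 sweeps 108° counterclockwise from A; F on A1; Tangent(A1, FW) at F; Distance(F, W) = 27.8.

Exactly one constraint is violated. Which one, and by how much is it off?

Distance(F, W) = 27.8 — off by 5.30.

C = (0.00, 0.00) ✓; C.y = 0.00, A.y = 0.00 ✓; |CA| = 21.50 ✓; ∠(UA, AC) = 90.00° ✓; |UA| = 7.900 ✓; bearing(U→F) − bearing(U→A) = 108.0° ✓; |UF| = 7.900 ✓; ∠(UF, FW) = 90.00° ✓; |FW| = 33.10 ✗.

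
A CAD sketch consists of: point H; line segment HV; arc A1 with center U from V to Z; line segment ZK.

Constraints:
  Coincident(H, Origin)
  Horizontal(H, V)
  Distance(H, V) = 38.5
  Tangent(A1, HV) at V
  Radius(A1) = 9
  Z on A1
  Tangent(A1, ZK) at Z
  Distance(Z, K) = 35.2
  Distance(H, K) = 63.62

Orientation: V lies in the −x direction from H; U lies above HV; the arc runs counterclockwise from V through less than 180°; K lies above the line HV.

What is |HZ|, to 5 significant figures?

32.944

H is at the origin; H and V share the same y with |HV| = 38.5 and V on the −x side, so V = (-38.500, 0.0000). The tangent condition forces UV to be normal to HV, so U = V + (0, 9) = (-38.500, 9.0000). Since UZ ⟂ ZK (tangency), |UK| = √(9.0² + 35.2²) = 36.332 regardless of where Z sits on A1. So K lies on both circle(H, 63.62) and circle(U, 36.332); the above-HV intersection is K = (-45.275, 44.695). Z is the foot of the tangent from K: Z = (-30.349, 12.816).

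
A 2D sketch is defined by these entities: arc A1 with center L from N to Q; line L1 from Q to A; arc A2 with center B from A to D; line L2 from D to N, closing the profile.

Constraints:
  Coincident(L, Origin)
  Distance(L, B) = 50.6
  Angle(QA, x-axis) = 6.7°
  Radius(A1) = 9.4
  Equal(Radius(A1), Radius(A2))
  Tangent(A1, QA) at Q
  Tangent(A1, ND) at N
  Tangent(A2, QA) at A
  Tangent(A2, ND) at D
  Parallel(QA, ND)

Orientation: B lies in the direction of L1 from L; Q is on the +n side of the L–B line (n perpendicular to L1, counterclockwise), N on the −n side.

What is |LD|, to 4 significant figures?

51.47

The slot axis is L1's direction at 6.7°, so u = (cos 6.7°, sin 6.7°) = (0.9932, 0.1167) and n = (−sin 6.7°, cos 6.7°) = (-0.1167, 0.9932). L is at the origin and B lies 50.6 along u from L, so B = 50.6·u = (50.25, 5.904). Tangency of A1 to both parallel lines with radius 9.4 puts Q and N at L ± 9.4·n: Q = (-1.097, 9.336), N = (1.097, -9.336). Equal radii place A and D the same way about B: A = B + 9.4·n = (49.16, 15.24), D = B − 9.4·n = (51.35, -3.432). Then |LD| = |D − L| = 51.47.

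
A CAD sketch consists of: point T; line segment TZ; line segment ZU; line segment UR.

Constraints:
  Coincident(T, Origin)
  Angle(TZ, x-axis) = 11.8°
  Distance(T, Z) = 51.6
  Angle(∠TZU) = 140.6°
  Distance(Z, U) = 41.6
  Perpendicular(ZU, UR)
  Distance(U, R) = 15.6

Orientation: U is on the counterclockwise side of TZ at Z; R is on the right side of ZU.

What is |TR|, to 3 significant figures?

94.7

T is at the origin; TZ runs at 11.8° with length 51.6, so Z = 51.6·(cos 11.8°, sin 11.8°) = (50.5, 10.6). ∠TZU = 140.6°, so ZU runs at 11.8° + (180° − 140.6°) = 51.2° from the x-axis; with |ZU| = 41.6, U = Z + 41.6·(cos 51.2°, sin 51.2°) = (76.6, 43.0). ZU is perpendicular to UR; with |UR| = 15.6 on the right of ZU, R = U + 15.6·(0.779, -0.627) = (88.7, 33.2). Then |TR| = |R − T| = 94.7.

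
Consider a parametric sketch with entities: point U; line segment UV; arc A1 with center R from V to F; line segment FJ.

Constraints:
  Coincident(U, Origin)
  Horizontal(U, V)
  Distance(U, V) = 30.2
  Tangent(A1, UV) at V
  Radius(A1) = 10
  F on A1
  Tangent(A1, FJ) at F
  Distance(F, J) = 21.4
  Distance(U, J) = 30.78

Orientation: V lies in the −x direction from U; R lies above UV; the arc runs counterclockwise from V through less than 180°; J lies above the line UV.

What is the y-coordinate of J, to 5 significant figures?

27.333

Checks: |RF| = 10.00 ✓; ∠(RF, FJ) = 90.00° ✓; |FJ| = 21.40 ✓; |UJ| = 30.78 ✓.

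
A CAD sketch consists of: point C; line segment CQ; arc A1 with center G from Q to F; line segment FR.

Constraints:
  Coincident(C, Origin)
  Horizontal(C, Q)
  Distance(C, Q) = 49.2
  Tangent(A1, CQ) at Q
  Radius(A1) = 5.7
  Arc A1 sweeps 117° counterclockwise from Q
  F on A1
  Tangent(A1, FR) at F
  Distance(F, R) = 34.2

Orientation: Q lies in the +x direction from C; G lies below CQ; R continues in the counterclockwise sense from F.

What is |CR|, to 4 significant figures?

71.14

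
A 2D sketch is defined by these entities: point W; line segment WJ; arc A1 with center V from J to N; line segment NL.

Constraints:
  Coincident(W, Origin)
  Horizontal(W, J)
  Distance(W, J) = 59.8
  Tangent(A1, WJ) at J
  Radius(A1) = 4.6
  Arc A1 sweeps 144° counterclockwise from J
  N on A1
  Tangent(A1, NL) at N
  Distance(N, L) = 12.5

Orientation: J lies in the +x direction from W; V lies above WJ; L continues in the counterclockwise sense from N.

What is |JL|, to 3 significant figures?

17.3

W is at the origin; WJ is horizontal with |WJ| = 59.8 and J on the +x side, so J = (59.8, 0.00). A1 meets WJ tangentially, so VJ is at right angles to WJ, so V = J + (0, 4.6) = (59.8, 4.60). On A1, J sits at bearing -90° from V; a 144° counterclockwise sweep puts N at bearing 54°, so N = V + 4.6·(cos 54°, sin 54°) = (62.5, 8.32). A1 meets NL tangentially, so VN is at right angles to NL, so NL runs along (−sin 54°, cos 54°); with |NL| = 12.5, L = (52.4, 15.7). Then |JL| = |L − J| = 17.3.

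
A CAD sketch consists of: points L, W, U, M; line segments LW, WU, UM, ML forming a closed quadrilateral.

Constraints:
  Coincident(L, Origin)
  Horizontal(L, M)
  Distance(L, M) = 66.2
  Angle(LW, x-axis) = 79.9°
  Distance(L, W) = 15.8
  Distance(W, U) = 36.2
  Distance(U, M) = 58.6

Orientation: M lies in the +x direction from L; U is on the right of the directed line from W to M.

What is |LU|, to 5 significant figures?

22.563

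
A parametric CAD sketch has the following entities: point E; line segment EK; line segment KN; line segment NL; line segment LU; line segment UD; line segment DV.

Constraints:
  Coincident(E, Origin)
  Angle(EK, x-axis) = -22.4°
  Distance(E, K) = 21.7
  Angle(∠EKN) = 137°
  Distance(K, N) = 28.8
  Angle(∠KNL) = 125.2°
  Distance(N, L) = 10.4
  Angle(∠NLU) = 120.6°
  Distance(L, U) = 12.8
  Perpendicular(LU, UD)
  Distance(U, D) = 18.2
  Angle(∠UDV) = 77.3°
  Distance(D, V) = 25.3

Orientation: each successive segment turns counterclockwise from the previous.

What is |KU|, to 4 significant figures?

35.78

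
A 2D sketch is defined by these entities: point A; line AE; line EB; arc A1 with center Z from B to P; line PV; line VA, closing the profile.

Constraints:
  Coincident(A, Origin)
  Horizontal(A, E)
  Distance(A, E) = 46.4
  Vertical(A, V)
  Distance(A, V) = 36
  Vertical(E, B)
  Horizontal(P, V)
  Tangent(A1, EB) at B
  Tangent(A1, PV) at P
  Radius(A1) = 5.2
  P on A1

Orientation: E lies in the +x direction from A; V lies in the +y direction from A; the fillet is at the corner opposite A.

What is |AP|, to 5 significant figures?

54.712

A is at the origin; A and E share the same y with |AE| = 46.4 and E on the +x side, so E = (46.400, 0.0000). A and V share the same x with |AV| = 36.0 and V on the +y side, so V = (0.0000, 36.000). The virtual corner opposite A is at (46.400, 36.000). The tangent condition forces ZB to be normal to EB and tangency of A1 to PV means the radius ZP is perpendicular to PV, with radius 5.2, so the center Z sits 5.2 in from both sides at Z = (41.200, 30.800). That places the tangent points at B = (46.400, 30.800) on EB and P = (41.200, 36.000) on PV. Then |AP| = |P − A| = 54.712.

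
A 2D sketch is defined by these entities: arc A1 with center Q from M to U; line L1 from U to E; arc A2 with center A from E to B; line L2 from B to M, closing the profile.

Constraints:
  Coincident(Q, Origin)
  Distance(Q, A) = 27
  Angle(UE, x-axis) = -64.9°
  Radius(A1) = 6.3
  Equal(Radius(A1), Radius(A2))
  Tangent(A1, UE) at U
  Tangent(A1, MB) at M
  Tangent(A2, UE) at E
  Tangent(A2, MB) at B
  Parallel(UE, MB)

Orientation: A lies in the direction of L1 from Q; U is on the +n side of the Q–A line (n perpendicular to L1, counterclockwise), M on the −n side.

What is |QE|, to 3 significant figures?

27.7

The slot axis is L1's direction at -64.9°, so u = (cos -64.9°, sin -64.9°) = (0.424, -0.906) and n = (−sin -64.9°, cos -64.9°) = (0.906, 0.424). Q is at the origin and A lies 27.0 along u from Q, so A = 27.0·u = (11.5, -24.5). Tangency of A1 to both parallel lines with radius 6.3 puts U and M at Q ± 6.3·n: U = (5.71, 2.67), M = (-5.71, -2.67). Equal radii place E and B the same way about A: E = A + 6.3·n = (17.2, -21.8), B = A − 6.3·n = (5.75, -27.1). Then |QE| = |E − Q| = 27.7.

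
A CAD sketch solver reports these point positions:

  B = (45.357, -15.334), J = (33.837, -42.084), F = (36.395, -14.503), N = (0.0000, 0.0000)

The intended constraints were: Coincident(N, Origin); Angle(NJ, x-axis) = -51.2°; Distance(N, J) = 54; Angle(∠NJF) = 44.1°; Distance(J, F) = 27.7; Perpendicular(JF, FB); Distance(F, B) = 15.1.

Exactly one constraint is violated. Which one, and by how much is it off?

Distance(F, B) = 15.1 — off by 6.10.

N = (0.00, 0.00) ✓; NJ at -51.20° ✓; |NJ| = 54.00 ✓; ∠NJF = 44.10° ✓; |JF| = 27.70 ✓; ∠(JF, FB) = 90.00° ✓; |FB| = 9.000 ✗.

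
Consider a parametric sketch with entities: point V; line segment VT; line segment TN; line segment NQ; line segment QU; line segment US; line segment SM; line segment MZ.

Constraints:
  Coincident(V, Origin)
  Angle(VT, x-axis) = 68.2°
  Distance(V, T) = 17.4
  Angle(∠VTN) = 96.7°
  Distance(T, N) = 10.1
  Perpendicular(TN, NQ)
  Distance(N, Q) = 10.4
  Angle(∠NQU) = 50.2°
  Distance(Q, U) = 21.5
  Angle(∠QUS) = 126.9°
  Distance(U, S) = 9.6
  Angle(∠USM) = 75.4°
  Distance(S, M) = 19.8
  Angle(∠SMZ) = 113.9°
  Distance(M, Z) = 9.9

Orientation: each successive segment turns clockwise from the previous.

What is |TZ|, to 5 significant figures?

14.339

V is at the origin; VT runs at 68.2° with length 17.4, so T = (6.4618, 16.156). ∠VTN = 96.7° gives TN at -15.100° from the x-axis; with |TN| = 10.1, N = (16.213, 13.525). TN is perpendicular to NQ, so NQ runs at -105.10°; with |NQ| = 10.4, Q = (13.504, 3.4836). ∠NQU = 50.2° gives QU at 125.10° from the x-axis; with |QU| = 21.5, U = (1.1412, 21.074). ∠QUS = 126.9° gives US at 72.000° from the x-axis; with |US| = 9.6, S = (4.1078, 30.204). ∠USM = 75.4° gives SM at -32.600° from the x-axis; with |SM| = 19.8, M = (20.788, 19.536). ∠SMZ = 113.9° gives MZ at -98.700° from the x-axis; with |MZ| = 9.9, Z = (19.291, 9.7503). Then |TZ| = |Z − T| = 14.339.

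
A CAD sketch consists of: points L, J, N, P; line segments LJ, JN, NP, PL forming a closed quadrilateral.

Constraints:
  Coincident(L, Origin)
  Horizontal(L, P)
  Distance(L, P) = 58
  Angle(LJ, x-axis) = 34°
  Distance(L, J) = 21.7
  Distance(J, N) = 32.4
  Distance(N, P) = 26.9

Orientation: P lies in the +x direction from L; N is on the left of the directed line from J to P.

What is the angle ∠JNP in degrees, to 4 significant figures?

89.17°

L is at the origin; L and P share the same y with |LP| = 58.0 and P in +x, so P = (58.0, 0). LJ runs at 34.0° with |LJ| = 21.7, so J = (17.99, 12.13). N is determined by |JN| = 32.4 and |NP| = 26.9 together: it lies at the intersection of circle(J, 32.4) and circle(P, 26.9). With |JP| = 41.81, the foot of the radical line on JP is 24.81 from J and the perpendicular offset is √(32.4² − 24.81²) = 20.84. Taking the left-of-JP solution: N = (47.78, 24.88).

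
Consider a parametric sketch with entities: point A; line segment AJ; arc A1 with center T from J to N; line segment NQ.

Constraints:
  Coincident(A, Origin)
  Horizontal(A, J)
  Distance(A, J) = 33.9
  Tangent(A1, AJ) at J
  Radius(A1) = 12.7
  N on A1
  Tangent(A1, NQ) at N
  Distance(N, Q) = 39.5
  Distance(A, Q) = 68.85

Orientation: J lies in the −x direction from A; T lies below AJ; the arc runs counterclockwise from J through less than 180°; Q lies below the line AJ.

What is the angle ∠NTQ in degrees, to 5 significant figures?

72.176°

Checks: |TN| = 12.70 ✓; ∠(TN, NQ) = 90.00° ✓; |NQ| = 39.50 ✓; |AQ| = 68.85 ✓.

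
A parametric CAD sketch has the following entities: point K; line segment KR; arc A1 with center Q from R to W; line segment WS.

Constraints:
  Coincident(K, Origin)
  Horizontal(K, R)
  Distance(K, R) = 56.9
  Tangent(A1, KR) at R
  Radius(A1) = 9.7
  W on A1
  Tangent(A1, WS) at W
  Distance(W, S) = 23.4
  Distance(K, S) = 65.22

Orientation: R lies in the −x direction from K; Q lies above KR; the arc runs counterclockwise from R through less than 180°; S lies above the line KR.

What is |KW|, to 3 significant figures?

49.4

Checks: |QW| = 9.700 ✓; ∠(QW, WS) = 90.00° ✓; |WS| = 23.40 ✓; |KS| = 65.22 ✓.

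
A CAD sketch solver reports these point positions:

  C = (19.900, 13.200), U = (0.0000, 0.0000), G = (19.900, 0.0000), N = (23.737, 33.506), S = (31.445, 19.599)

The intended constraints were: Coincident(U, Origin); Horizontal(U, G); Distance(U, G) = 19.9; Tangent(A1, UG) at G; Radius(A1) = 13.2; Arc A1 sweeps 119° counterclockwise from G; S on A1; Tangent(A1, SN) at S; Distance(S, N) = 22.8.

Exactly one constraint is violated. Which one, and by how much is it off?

Distance(S, N) = 22.8 — off by 6.90.

U = (0.00, 0.00) ✓; U.y = 0.00, G.y = 0.00 ✓; |UG| = 19.90 ✓; ∠(CG, GU) = 90.00° ✓; |CG| = 13.20 ✓; bearing(C→S) − bearing(C→G) = 119.0° ✓; |CS| = 13.20 ✓; ∠(CS, SN) = 90.00° ✓; |SN| = 15.90 ✗.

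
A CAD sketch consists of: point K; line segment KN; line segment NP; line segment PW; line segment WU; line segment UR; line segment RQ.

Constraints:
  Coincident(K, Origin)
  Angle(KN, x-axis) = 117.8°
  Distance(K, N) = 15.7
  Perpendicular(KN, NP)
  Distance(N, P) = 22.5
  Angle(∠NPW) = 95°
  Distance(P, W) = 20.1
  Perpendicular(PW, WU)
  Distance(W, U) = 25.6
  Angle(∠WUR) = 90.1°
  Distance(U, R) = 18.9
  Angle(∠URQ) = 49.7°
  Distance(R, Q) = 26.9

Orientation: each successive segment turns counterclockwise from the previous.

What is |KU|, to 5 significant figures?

6.6730

K is at the origin; KN runs at 117.8° with length 15.7, so N = (-7.3223, 13.888). KN ⟂ NP, so NP runs at -152.20°; with |NP| = 22.5, P = (-27.225, 3.3942). ∠NPW = 95.0° gives PW at -67.200° from the x-axis; with |PW| = 20.1, W = (-19.436, -15.135). PW is perpendicular to WU, so WU runs at 22.800°; with |WU| = 25.6, U = (4.1634, -5.2148). Then |KU| = |U − K| = 6.6730.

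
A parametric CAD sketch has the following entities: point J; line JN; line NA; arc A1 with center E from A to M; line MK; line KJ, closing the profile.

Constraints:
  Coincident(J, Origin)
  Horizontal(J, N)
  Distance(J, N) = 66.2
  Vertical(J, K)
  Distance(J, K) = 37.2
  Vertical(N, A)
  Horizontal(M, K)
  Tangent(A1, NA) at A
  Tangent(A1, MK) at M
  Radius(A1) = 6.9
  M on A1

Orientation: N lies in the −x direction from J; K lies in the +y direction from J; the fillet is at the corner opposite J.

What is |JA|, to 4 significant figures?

72.80

The virtual corner opposite J is at (-66.20, 37.20). The tangent condition forces EA to be normal to NA and tangency of A1 to MK means the radius EM is perpendicular to MK, with radius 6.9, so the center E sits 6.9 in from both sides at E = (-59.30, 30.30). That places the tangent points at A = (-66.20, 30.30) on NA and M = (-59.30, 37.20) on MK. Then |JA| = |A − J| = 72.80.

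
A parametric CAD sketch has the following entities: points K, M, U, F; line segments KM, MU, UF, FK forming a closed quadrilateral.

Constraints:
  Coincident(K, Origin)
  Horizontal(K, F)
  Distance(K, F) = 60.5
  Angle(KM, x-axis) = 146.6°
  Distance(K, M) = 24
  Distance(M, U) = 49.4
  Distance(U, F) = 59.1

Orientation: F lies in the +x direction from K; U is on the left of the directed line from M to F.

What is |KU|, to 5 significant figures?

46.968

Checks: |MU| = 49.40 ✓; |UF| = 59.10 ✓.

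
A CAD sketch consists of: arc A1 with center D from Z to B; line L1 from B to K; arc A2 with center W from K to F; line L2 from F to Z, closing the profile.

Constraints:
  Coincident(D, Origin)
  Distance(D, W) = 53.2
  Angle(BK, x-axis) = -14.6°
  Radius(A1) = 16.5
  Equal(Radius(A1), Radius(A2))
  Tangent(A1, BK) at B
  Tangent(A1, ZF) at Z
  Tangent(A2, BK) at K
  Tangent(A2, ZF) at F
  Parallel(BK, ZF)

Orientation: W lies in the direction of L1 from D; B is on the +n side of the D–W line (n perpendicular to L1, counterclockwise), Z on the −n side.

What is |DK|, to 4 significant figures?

55.70

The slot axis is L1's direction at -14.6°, so u = (cos -14.6°, sin -14.6°) = (0.9677, -0.2521) and n = (−sin -14.6°, cos -14.6°) = (0.2521, 0.9677). D is at the origin and W lies 53.2 along u from D, so W = 53.2·u = (51.48, -13.41). Tangency of A1 to both parallel lines with radius 16.5 puts B and Z at D ± 16.5·n: B = (4.159, 15.97), Z = (-4.159, -15.97). Equal radii place K and F the same way about W: K = W + 16.5·n = (55.64, 2.557), F = W − 16.5·n = (47.32, -29.38). Then |DK| = |K − D| = 55.70.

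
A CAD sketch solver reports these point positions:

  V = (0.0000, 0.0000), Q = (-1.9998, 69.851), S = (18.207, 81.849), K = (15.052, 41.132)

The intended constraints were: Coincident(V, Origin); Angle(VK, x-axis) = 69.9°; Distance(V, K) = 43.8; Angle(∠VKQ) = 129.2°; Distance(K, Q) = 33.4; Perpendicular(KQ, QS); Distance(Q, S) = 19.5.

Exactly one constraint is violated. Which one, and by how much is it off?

Distance(Q, S) = 19.5 — off by 4.00.

V = (0.00, 0.00) ✓; VK at 69.90° ✓; |VK| = 43.80 ✓; ∠VKQ = 129.2° ✓; |KQ| = 33.40 ✓; ∠(KQ, QS) = 90.00° ✓; |QS| = 23.50 ✗.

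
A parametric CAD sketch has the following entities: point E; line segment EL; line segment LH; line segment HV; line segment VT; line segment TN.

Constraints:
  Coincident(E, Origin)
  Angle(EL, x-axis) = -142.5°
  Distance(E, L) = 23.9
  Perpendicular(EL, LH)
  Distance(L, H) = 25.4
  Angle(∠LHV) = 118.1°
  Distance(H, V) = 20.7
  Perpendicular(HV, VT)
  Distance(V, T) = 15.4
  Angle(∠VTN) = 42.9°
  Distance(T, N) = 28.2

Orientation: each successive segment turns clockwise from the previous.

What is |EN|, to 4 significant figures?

39.66

E is at the origin; EL runs at -142.5° with length 23.9, so L = (-18.96, -14.55). The perpendicularity gives LH at right angles to EL, so LH runs at 127.5°; with |LH| = 25.4, H = (-34.42, 5.602). ∠LHV = 118.1° gives HV at 65.60° from the x-axis; with |HV| = 20.7, V = (-25.87, 24.45). The perpendicularity gives VT at right angles to HV, so VT runs at -24.40°; with |VT| = 15.4, T = (-11.85, 18.09). ∠VTN = 42.9° gives TN at -161.5° from the x-axis; with |TN| = 28.2, N = (-38.59, 9.143). Then |EN| = |N − E| = 39.66.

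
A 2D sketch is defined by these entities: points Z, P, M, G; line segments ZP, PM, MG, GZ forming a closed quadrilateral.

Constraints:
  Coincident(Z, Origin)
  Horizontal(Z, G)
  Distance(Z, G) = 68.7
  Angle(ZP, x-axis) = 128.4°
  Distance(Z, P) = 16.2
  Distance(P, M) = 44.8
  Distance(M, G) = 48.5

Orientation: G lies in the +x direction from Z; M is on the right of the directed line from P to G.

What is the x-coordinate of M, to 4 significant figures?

23.34

Checks: |PM| = 44.80 ✓; |MG| = 48.50 ✓.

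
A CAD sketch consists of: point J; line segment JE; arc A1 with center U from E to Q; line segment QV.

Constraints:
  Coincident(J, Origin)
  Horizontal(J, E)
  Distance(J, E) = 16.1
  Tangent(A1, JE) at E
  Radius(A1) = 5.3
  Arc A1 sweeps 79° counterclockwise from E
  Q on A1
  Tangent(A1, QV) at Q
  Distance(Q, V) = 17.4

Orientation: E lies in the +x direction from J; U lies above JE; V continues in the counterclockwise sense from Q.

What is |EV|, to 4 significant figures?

23.01

J is at the origin; JE is horizontal with |JE| = 16.1 and E on the +x side, so E = (16.10, 0.000). A1 meets JE tangentially, so UE is at right angles to JE, so U = E + (0, 5.3) = (16.10, 5.300). On A1, E sits at bearing -90° from U; a 79° counterclockwise sweep puts Q at bearing -11°, so Q = U + 5.3·(cos -11°, sin -11°) = (21.30, 4.289). A1 meets QV tangentially, so UQ is at right angles to QV, so QV runs along (−sin -11°, cos -11°); with |QV| = 17.4, V = (24.62, 21.37). Then |EV| = |V − E| = 23.01.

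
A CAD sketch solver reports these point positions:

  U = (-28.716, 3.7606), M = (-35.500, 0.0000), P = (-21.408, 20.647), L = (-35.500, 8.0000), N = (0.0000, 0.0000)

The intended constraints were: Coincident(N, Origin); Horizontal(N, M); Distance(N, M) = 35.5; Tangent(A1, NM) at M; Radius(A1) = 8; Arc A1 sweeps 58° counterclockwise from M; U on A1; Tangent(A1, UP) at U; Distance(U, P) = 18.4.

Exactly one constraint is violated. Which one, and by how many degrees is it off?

Tangent(A1, UP) at U — off by 8.60°.

N = (0.00, 0.00) ✓; N.y = 0.00, M.y = 0.00 ✓; |NM| = 35.50 ✓; ∠(LM, MN) = 90.00° ✓; |LM| = 8.000 ✓; bearing(L→U) − bearing(L→M) = 58.00° ✓; |LU| = 8.000 ✓; ∠(LU, UP) = 81.40° ✗; |UP| = 18.40 ✓.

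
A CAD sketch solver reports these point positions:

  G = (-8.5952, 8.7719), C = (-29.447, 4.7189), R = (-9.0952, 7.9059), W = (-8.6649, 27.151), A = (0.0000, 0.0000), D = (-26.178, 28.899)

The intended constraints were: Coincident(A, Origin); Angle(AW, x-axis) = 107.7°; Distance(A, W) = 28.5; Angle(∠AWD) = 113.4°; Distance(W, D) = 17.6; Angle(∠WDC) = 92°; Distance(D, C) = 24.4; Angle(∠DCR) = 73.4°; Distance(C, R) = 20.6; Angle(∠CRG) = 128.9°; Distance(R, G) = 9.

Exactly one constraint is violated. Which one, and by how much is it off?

Distance(R, G) = 9 — off by 8.00.

A = (0.00, 0.00) ✓; AW at 107.7° ✓; |AW| = 28.50 ✓; ∠AWD = 113.4° ✓; |WD| = 17.60 ✓; ∠WDC = 92.00° ✓; |DC| = 24.40 ✓; ∠DCR = 73.40° ✓; |CR| = 20.60 ✓; ∠CRG = 128.9° ✓; |RG| = 1.000 ✗.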